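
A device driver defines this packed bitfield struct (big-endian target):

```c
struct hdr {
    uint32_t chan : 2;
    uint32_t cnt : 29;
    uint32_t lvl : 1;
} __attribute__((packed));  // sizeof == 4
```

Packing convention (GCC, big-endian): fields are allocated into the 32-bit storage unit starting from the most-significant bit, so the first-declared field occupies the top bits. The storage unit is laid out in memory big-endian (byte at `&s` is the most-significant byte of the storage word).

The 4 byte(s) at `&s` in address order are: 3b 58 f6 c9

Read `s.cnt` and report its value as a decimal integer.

497843044

[0]=0x3b [1]=0x58 [2]=0xf6 [3]=0xc9 (big-endian) → word 0x3b58f6c9
chan [30+:2] = (word>>30) & 0x3 = 0
cnt [1+:29] = (word>>1) & 0x1fffffff = 497843044  ←
lvl [0+:1] = (word>>0) & 0x1 = 1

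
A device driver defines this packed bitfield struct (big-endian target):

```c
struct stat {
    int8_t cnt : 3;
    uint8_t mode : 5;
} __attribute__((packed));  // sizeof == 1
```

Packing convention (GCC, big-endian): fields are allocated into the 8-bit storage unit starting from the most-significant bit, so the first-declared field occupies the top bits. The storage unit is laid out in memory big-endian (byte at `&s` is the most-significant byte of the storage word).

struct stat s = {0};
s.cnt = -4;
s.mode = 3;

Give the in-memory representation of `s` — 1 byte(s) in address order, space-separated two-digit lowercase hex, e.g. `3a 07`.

cnt:3 = -4 → 0x4 << 5 → word 0x80
mode:5 = 3 → 0x3 << 0 → word 0x83
word = 0x83 → big-endian bytes:
  [0]=0x83

83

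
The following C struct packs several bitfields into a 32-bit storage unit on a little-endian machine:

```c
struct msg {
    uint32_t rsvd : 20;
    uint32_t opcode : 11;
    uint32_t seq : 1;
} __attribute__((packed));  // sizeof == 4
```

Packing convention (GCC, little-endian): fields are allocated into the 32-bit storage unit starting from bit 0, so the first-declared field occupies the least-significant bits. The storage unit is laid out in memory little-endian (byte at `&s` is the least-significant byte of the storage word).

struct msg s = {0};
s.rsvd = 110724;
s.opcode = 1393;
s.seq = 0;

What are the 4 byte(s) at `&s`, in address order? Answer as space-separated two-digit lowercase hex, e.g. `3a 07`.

[0+:20] rsvd=110724 & 0xfffff = 0x1b084; word=0x0001b084
[20+:11] opcode=1393 & 0x7ff = 0x571; word=0x5711b084
[31+:1] seq=0 & 0x1 = 0x0; word=0x5711b084
word = 0x5711b084 → little-endian bytes:
  [0]=0x84  [1]=0xb0  [2]=0x11  [3]=0x57

84 b0 11 57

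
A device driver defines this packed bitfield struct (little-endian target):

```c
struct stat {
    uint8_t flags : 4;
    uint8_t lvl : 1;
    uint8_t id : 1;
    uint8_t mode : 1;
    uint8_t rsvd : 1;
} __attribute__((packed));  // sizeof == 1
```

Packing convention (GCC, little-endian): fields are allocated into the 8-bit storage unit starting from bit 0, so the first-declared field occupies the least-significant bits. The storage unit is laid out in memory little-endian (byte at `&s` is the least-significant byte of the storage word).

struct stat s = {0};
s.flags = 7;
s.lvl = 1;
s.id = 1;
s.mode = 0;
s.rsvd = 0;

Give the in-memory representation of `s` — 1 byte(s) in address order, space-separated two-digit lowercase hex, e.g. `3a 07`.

37

flags (4b) val=7 bits=0x7 at bit 0: 0x07
lvl (1b) val=1 bits=0x1 at bit 4: 0x17
id (1b) val=1 bits=0x1 at bit 5: 0x37
mode (1b) val=0 bits=0x0 at bit 6: 0x37
rsvd (1b) val=0 bits=0x0 at bit 7: 0x37
word = 0x37 → little-endian bytes:
  [0]=0x37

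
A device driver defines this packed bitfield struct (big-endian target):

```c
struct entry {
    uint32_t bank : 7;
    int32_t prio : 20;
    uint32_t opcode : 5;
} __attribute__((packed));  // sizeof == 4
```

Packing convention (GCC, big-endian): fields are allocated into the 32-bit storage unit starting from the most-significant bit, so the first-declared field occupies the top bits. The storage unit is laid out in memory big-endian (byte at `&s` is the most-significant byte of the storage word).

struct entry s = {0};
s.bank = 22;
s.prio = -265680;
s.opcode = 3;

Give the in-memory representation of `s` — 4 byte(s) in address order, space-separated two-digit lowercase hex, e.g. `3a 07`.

2d 7e 46 03

bank:7 = 22 → 0x16 << 25 → word 0x2c000000
prio:20 = -265680 → 0xbf230 << 5 → word 0x2d7e4600
opcode:5 = 3 → 0x3 << 0 → word 0x2d7e4603
word = 0x2d7e4603 → big-endian bytes:
  [0]=0x2d  [1]=0x7e  [2]=0x46  [3]=0x03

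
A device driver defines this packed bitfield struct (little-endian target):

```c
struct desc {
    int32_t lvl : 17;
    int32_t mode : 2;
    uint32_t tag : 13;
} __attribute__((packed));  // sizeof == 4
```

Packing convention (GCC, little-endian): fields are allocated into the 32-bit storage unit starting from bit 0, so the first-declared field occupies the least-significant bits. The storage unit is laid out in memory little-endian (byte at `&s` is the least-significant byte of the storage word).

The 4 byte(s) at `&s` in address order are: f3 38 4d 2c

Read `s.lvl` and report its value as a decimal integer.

[0]=0xf3 [1]=0x38 [2]=0x4d [3]=0x2c (little-endian) → word 0x2c4d38f3
lvl:17 @ bit 0 → (0x2c4d38f3>>0)&0x1ffff = 0x138f3  ←
mode:2 @ bit 17 → (0x2c4d38f3>>17)&0x3 = 0x2
tag:13 @ bit 19 → (0x2c4d38f3>>19)&0x1fff = 0x589
lvl signed 17b, MSB=1: 80115 - 131072 = -50957

-50957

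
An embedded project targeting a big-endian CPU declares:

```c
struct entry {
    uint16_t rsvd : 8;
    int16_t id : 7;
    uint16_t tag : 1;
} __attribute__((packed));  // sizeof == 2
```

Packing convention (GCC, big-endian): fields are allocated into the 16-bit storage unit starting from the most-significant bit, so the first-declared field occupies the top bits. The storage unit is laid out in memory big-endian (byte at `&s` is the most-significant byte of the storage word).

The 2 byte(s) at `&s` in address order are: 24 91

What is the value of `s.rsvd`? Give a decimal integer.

36

[0]=0x24 [1]=0x91 (big-endian) → word 0x2491
rsvd [8+:8] = (word>>8) & 0xff = 36  ←
id [1+:7] = (word>>1) & 0x7f = 72
tag [0+:1] = (word>>0) & 0x1 = 1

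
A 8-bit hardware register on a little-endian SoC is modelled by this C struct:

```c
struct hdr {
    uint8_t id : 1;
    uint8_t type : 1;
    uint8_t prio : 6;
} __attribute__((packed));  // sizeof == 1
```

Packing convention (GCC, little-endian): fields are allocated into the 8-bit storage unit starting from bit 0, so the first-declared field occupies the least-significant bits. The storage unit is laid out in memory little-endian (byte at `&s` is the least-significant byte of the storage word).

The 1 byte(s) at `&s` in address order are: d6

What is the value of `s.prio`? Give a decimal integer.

[0]=0xd6 (little-endian) → word 0xd6
id:1 @ bit 0 → (0xd6>>0)&0x1 = 0x0
type:1 @ bit 1 → (0xd6>>1)&0x1 = 0x1
prio:6 @ bit 2 → (0xd6>>2)&0x3f = 0x35  ←

53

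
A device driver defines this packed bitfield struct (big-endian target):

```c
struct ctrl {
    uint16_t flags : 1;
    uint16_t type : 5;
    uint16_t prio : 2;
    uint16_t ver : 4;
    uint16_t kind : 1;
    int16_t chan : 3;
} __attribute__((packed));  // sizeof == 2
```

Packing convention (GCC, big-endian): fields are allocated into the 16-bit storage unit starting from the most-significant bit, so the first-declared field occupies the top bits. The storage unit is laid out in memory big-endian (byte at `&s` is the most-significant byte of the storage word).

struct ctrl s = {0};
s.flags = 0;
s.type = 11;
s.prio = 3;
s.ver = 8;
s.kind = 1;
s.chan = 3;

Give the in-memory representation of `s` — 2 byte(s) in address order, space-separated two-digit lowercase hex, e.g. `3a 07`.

flags:1 = 0 → 0x0 << 15 → word 0x0000
type:5 = 11 → 0xb << 10 → word 0x2c00
prio:2 = 3 → 0x3 << 8 → word 0x2f00
ver:4 = 8 → 0x8 << 4 → word 0x2f80
kind:1 = 1 → 0x1 << 3 → word 0x2f88
chan:3 = 3 → 0x3 << 0 → word 0x2f8b
word = 0x2f8b → big-endian bytes:
  [0]=0x2f  [1]=0x8b

2f 8b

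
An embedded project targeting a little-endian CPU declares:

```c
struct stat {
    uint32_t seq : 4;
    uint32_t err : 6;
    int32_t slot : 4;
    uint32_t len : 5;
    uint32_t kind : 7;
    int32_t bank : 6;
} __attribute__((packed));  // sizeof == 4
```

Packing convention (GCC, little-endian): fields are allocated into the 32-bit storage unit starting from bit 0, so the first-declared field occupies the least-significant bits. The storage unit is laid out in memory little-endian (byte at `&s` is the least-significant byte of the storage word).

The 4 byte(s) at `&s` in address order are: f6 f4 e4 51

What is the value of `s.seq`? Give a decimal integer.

6

[0]=0xf6 [1]=0xf4 [2]=0xe4 [3]=0x51 (little-endian) → word 0x51e4f4f6
seq:4 @ bit 0 → (0x51e4f4f6>>0)&0xf = 0x6  ←
err:6 @ bit 4 → (0x51e4f4f6>>4)&0x3f = 0xf
slot:4 @ bit 10 → (0x51e4f4f6>>10)&0xf = 0xd
len:5 @ bit 14 → (0x51e4f4f6>>14)&0x1f = 0x13
kind:7 @ bit 19 → (0x51e4f4f6>>19)&0x7f = 0x3c
bank:6 @ bit 26 → (0x51e4f4f6>>26)&0x3f = 0x14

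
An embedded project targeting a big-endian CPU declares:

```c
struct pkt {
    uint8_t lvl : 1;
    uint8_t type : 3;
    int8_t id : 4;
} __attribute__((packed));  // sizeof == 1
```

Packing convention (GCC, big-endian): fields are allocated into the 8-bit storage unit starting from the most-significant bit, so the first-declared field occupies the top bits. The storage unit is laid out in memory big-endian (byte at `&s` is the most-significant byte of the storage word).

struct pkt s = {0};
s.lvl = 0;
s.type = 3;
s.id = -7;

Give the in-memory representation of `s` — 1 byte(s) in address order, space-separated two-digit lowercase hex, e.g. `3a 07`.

39

[7+:1] lvl=0 & 0x1 = 0x0; word=0x00
[4+:3] type=3 & 0x7 = 0x3; word=0x30
[0+:4] id=-7 & 0xf = 0x9; word=0x39
word = 0x39 → big-endian bytes:
  [0]=0x39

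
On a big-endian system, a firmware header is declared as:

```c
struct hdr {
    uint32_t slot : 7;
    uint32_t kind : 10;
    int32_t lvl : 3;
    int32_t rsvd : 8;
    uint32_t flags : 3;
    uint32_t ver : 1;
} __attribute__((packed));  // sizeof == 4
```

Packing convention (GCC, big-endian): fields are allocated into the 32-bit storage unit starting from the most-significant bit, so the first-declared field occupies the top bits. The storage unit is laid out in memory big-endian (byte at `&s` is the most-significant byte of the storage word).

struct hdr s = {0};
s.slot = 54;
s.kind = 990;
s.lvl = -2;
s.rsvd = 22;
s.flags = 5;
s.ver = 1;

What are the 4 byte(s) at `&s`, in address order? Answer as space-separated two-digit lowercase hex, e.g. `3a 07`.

6d ef 61 6b

[25+:7] slot=54 & 0x7f = 0x36; word=0x6c000000
[15+:10] kind=990 & 0x3ff = 0x3de; word=0x6def0000
[12+:3] lvl=-2 & 0x7 = 0x6; word=0x6def6000
[4+:8] rsvd=22 & 0xff = 0x16; word=0x6def6160
[1+:3] flags=5 & 0x7 = 0x5; word=0x6def616a
[0+:1] ver=1 & 0x1 = 0x1; word=0x6def616b
word = 0x6def616b → big-endian bytes:
  [0]=0x6d  [1]=0xef  [2]=0x61  [3]=0x6b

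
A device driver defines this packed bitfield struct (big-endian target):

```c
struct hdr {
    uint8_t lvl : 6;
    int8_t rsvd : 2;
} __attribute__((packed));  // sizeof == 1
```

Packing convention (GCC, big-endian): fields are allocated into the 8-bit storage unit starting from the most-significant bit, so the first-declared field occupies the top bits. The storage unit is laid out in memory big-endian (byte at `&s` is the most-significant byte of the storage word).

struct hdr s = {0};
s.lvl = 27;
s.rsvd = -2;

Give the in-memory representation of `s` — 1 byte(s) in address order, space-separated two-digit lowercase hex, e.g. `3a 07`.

lvl:6 = 27 → 0x1b << 2 → word 0x6c
rsvd:2 = -2 → 0x2 << 0 → word 0x6e
word = 0x6e → big-endian bytes:
  [0]=0x6e

6e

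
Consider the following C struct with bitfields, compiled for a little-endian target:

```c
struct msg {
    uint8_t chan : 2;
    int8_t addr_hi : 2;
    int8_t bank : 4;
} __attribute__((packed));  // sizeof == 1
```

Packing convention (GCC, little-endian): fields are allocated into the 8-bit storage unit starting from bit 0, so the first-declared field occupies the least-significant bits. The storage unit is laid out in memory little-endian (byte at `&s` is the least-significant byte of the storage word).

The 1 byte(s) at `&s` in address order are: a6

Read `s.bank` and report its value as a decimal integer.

[0]=0xa6 (little-endian) → word 0xa6
chan [0+:2] = (word>>0) & 0x3 = 2
addr_hi [2+:2] = (word>>2) & 0x3 = 1
bank [4+:4] = (word>>4) & 0xf = 10  ←
bank signed 4b, MSB=1: 10 - 16 = -6

-6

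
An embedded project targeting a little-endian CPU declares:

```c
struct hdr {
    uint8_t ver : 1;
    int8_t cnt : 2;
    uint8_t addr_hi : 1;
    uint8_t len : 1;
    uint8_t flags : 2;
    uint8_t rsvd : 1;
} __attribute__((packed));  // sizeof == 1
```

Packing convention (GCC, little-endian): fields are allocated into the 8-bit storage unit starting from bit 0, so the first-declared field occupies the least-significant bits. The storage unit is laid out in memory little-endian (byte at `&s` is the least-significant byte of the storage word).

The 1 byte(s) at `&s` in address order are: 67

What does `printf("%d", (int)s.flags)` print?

3

[0]=0x67 (little-endian) → word 0x67
ver:1 @ bit 0 → (0x67>>0)&0x1 = 0x1
cnt:2 @ bit 1 → (0x67>>1)&0x3 = 0x3
addr_hi:1 @ bit 3 → (0x67>>3)&0x1 = 0x0
len:1 @ bit 4 → (0x67>>4)&0x1 = 0x0
flags:2 @ bit 5 → (0x67>>5)&0x3 = 0x3  ←
rsvd:1 @ bit 7 → (0x67>>7)&0x1 = 0x0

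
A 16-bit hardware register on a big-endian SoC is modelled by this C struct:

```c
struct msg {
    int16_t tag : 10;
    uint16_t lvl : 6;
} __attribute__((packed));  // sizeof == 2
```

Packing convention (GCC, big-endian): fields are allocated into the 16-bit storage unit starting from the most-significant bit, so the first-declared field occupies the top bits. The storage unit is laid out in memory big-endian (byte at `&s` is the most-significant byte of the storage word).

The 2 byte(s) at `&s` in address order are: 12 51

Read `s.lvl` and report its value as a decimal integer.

17

[0]=0x12 [1]=0x51 (big-endian) → word 0x1251
tag [6+:10] = (word>>6) & 0x3ff = 73
lvl [0+:6] = (word>>0) & 0x3f = 17  ←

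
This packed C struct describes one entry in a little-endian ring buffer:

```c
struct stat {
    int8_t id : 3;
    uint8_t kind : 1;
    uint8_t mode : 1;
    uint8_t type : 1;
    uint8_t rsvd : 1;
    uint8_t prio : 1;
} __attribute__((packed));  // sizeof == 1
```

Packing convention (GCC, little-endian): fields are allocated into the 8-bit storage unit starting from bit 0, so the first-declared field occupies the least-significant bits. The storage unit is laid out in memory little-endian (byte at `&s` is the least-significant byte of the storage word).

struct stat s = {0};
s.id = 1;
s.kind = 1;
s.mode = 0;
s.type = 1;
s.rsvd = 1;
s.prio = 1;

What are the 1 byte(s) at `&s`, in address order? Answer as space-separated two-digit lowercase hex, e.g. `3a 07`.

e9

[0+:3] id=1 & 0x7 = 0x1; word=0x01
[3+:1] kind=1 & 0x1 = 0x1; word=0x09
[4+:1] mode=0 & 0x1 = 0x0; word=0x09
[5+:1] type=1 & 0x1 = 0x1; word=0x29
[6+:1] rsvd=1 & 0x1 = 0x1; word=0x69
[7+:1] prio=1 & 0x1 = 0x1; word=0xe9
word = 0xe9 → little-endian bytes:
  [0]=0xe9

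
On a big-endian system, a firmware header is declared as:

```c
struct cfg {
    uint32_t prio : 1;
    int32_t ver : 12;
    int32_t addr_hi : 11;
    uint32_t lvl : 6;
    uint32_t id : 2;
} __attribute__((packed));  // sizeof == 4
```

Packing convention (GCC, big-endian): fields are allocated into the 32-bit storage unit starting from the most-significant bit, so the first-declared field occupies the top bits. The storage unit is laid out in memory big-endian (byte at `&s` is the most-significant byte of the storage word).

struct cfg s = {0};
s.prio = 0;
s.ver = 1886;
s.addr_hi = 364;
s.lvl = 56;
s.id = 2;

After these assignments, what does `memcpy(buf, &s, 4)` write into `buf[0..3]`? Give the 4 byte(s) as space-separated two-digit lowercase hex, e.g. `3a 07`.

prio:1 = 0 → 0x0 << 31 → word 0x00000000
ver:12 = 1886 → 0x75e << 19 → word 0x3af00000
addr_hi:11 = 364 → 0x16c << 8 → word 0x3af16c00
lvl:6 = 56 → 0x38 << 2 → word 0x3af16ce0
id:2 = 2 → 0x2 << 0 → word 0x3af16ce2
word = 0x3af16ce2 → big-endian bytes:
  [0]=0x3a  [1]=0xf1  [2]=0x6c  [3]=0xe2

3a f1 6c e2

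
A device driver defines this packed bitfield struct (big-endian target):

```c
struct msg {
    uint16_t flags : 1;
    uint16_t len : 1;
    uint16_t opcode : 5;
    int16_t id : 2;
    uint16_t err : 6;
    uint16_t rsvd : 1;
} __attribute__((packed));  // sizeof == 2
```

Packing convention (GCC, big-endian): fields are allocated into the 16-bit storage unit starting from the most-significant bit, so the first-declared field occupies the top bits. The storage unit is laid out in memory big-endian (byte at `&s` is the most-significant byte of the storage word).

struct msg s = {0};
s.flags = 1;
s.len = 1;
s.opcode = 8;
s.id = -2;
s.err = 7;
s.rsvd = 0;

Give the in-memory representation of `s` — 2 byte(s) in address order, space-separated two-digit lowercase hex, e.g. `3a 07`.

d1 0e

flags (1b) val=1 bits=0x1 at bit 15: 0x8000
len (1b) val=1 bits=0x1 at bit 14: 0xc000
opcode (5b) val=8 bits=0x8 at bit 9: 0xd000
id (2b) val=-2 bits=0x2 at bit 7: 0xd100
err (6b) val=7 bits=0x7 at bit 1: 0xd10e
rsvd (1b) val=0 bits=0x0 at bit 0: 0xd10e
word = 0xd10e → big-endian bytes:
  [0]=0xd1  [1]=0x0e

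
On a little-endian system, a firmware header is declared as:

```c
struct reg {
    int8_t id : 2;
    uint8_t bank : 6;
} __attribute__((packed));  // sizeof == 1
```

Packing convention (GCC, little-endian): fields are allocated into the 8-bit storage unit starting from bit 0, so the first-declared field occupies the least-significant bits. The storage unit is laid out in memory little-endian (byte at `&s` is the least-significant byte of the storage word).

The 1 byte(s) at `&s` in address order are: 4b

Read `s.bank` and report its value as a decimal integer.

[0]=0x4b (little-endian) → word 0x4b
id [0+:2] = (word>>0) & 0x3 = 3
bank [2+:6] = (word>>2) & 0x3f = 18  ←

18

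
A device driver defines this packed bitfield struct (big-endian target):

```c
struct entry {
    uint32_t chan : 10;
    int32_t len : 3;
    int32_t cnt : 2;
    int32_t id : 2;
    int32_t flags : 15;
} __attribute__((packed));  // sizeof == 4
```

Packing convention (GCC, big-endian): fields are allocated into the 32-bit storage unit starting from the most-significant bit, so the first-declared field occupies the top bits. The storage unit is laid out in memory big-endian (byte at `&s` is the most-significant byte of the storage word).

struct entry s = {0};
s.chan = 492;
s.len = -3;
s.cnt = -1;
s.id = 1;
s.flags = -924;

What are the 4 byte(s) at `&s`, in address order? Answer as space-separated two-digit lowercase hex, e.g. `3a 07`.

[22+:10] chan=492 & 0x3ff = 0x1ec; word=0x7b000000
[19+:3] len=-3 & 0x7 = 0x5; word=0x7b280000
[17+:2] cnt=-1 & 0x3 = 0x3; word=0x7b2e0000
[15+:2] id=1 & 0x3 = 0x1; word=0x7b2e8000
[0+:15] flags=-924 & 0x7fff = 0x7c64; word=0x7b2efc64
word = 0x7b2efc64 → big-endian bytes:
  [0]=0x7b  [1]=0x2e  [2]=0xfc  [3]=0x64

7b 2e fc 64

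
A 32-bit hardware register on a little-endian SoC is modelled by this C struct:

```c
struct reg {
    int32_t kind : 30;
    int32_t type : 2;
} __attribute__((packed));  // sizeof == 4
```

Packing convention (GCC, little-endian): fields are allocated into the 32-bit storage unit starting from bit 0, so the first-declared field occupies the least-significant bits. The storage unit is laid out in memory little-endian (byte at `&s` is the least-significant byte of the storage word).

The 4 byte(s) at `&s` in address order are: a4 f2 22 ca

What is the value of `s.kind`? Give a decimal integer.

[0]=0xa4 [1]=0xf2 [2]=0x22 [3]=0xca (little-endian) → word 0xca22f2a4
kind:30 @ bit 0 → (0xca22f2a4>>0)&0x3fffffff = 0xa22f2a4  ←
type:2 @ bit 30 → (0xca22f2a4>>30)&0x3 = 0x3
kind signed 30b, MSB=0: value = 170062500

170062500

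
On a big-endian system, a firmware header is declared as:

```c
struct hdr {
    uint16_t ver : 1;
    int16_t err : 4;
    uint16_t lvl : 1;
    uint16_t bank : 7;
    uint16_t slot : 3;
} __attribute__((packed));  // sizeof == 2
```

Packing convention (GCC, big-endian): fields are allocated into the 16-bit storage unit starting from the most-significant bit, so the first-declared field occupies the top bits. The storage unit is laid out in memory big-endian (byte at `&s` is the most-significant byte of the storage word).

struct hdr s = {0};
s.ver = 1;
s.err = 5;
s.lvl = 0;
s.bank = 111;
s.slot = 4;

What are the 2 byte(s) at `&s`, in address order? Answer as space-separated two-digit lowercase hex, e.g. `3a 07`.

ab 7c

[15+:1] ver=1 & 0x1 = 0x1; word=0x8000
[11+:4] err=5 & 0xf = 0x5; word=0xa800
[10+:1] lvl=0 & 0x1 = 0x0; word=0xa800
[3+:7] bank=111 & 0x7f = 0x6f; word=0xab78
[0+:3] slot=4 & 0x7 = 0x4; word=0xab7c
word = 0xab7c → big-endian bytes:
  [0]=0xab  [1]=0x7c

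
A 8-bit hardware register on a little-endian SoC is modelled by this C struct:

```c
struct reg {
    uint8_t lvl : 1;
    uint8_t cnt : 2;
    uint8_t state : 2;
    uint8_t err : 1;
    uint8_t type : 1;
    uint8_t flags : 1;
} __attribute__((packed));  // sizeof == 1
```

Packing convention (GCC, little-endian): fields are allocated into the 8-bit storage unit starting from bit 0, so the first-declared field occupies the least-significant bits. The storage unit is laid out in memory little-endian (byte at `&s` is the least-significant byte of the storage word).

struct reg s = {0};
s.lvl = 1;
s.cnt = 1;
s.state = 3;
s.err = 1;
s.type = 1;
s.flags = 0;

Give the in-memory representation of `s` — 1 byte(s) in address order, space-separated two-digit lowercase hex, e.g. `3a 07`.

[0+:1] lvl=1 & 0x1 = 0x1; word=0x01
[1+:2] cnt=1 & 0x3 = 0x1; word=0x03
[3+:2] state=3 & 0x3 = 0x3; word=0x1b
[5+:1] err=1 & 0x1 = 0x1; word=0x3b
[6+:1] type=1 & 0x1 = 0x1; word=0x7b
[7+:1] flags=0 & 0x1 = 0x0; word=0x7b
word = 0x7b → little-endian bytes:
  [0]=0x7b

7b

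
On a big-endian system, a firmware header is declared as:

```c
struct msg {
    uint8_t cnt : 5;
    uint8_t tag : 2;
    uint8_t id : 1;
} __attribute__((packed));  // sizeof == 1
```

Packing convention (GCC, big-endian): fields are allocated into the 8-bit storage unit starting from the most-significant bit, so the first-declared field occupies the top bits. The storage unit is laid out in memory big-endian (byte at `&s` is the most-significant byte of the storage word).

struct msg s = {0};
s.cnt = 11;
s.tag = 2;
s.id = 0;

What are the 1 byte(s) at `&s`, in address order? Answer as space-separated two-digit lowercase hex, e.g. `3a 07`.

cnt:5 = 11 → 0xb << 3 → word 0x58
tag:2 = 2 → 0x2 << 1 → word 0x5c
id:1 = 0 → 0x0 << 0 → word 0x5c
word = 0x5c → big-endian bytes:
  [0]=0x5c

5c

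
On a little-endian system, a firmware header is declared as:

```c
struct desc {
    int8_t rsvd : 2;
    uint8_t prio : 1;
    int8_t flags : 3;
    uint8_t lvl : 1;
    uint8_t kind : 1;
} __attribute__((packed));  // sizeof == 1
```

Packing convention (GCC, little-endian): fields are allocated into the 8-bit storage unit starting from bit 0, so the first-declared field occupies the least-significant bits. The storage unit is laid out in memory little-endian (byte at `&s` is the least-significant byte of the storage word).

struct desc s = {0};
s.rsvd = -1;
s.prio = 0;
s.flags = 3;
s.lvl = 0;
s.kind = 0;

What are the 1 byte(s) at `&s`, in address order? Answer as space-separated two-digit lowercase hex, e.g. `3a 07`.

rsvd:2 = -1 → 0x3 << 0 → word 0x03
prio:1 = 0 → 0x0 << 2 → word 0x03
flags:3 = 3 → 0x3 << 3 → word 0x1b
lvl:1 = 0 → 0x0 << 6 → word 0x1b
kind:1 = 0 → 0x0 << 7 → word 0x1b
word = 0x1b → little-endian bytes:
  [0]=0x1b

1b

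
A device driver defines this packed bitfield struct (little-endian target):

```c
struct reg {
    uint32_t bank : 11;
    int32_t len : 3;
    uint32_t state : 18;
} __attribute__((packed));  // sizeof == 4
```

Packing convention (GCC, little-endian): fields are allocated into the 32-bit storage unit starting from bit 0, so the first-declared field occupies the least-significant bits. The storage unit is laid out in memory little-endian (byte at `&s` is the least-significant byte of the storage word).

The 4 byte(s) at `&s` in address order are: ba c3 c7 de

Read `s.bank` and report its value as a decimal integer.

954

[0]=0xba [1]=0xc3 [2]=0xc7 [3]=0xde (little-endian) → word 0xdec7c3ba
bank:11 @ bit 0 → (0xdec7c3ba>>0)&0x7ff = 0x3ba  ←
len:3 @ bit 11 → (0xdec7c3ba>>11)&0x7 = 0x0
state:18 @ bit 14 → (0xdec7c3ba>>14)&0x3ffff = 0x37b1f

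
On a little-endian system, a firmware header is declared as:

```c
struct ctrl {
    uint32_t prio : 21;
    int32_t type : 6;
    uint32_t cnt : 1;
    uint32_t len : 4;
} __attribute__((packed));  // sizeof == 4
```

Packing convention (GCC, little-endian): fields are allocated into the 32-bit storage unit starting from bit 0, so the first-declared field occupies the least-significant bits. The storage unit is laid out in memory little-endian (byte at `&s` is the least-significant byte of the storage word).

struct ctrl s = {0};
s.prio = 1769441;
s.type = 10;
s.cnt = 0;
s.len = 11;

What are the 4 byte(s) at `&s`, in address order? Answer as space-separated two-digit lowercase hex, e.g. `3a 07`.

e1 ff 5a b1

prio (21b) val=1769441 bits=0x1affe1 at bit 0: 0x001affe1
type (6b) val=10 bits=0xa at bit 21: 0x015affe1
cnt (1b) val=0 bits=0x0 at bit 27: 0x015affe1
len (4b) val=11 bits=0xb at bit 28: 0xb15affe1
word = 0xb15affe1 → little-endian bytes:
  [0]=0xe1  [1]=0xff  [2]=0x5a  [3]=0xb1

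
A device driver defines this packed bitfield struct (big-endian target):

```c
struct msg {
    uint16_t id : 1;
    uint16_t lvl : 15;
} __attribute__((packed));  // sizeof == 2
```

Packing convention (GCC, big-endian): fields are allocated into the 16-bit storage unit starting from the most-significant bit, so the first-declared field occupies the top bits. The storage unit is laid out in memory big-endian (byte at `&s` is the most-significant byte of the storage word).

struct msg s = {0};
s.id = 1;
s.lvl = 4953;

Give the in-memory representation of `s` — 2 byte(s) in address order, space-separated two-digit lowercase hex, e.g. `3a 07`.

id:1 = 1 → 0x1 << 15 → word 0x8000
lvl:15 = 4953 → 0x1359 << 0 → word 0x9359
word = 0x9359 → big-endian bytes:
  [0]=0x93  [1]=0x59

93 59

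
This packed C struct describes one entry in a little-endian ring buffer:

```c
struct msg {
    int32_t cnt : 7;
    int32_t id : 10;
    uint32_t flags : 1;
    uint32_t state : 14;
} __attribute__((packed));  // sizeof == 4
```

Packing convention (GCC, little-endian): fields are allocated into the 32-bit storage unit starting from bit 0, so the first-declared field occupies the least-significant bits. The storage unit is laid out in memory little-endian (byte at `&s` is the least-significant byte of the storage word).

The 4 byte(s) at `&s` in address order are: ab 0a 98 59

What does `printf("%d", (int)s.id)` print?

[0]=0xab [1]=0x0a [2]=0x98 [3]=0x59 (little-endian) → word 0x59980aab
cnt:7 @ bit 0 → (0x59980aab>>0)&0x7f = 0x2b
id:10 @ bit 7 → (0x59980aab>>7)&0x3ff = 0x15  ←
flags:1 @ bit 17 → (0x59980aab>>17)&0x1 = 0x0
state:14 @ bit 18 → (0x59980aab>>18)&0x3fff = 0x1666
id signed 10b, MSB=0: value = 21

21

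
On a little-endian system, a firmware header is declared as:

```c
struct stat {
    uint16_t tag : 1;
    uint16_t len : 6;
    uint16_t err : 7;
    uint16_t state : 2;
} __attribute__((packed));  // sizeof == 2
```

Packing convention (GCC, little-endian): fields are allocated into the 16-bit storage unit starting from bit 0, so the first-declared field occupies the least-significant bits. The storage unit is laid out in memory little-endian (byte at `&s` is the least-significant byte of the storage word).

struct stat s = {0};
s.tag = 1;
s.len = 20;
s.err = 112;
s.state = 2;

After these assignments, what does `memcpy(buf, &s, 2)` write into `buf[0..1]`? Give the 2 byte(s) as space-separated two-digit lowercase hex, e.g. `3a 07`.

29 b8

tag (1b) val=1 bits=0x1 at bit 0: 0x0001
len (6b) val=20 bits=0x14 at bit 1: 0x0029
err (7b) val=112 bits=0x70 at bit 7: 0x3829
state (2b) val=2 bits=0x2 at bit 14: 0xb829
word = 0xb829 → little-endian bytes:
  [0]=0x29  [1]=0xb8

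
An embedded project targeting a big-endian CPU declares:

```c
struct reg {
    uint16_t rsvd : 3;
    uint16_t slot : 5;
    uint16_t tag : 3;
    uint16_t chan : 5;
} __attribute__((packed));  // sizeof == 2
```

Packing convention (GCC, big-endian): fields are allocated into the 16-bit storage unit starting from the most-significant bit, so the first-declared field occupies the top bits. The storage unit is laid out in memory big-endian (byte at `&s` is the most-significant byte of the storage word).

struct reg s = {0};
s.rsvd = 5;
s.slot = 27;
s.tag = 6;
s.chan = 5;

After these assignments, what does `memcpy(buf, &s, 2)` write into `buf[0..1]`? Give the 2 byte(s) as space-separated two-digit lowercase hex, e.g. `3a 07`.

bb c5

[13+:3] rsvd=5 & 0x7 = 0x5; word=0xa000
[8+:5] slot=27 & 0x1f = 0x1b; word=0xbb00
[5+:3] tag=6 & 0x7 = 0x6; word=0xbbc0
[0+:5] chan=5 & 0x1f = 0x5; word=0xbbc5
word = 0xbbc5 → big-endian bytes:
  [0]=0xbb  [1]=0xc5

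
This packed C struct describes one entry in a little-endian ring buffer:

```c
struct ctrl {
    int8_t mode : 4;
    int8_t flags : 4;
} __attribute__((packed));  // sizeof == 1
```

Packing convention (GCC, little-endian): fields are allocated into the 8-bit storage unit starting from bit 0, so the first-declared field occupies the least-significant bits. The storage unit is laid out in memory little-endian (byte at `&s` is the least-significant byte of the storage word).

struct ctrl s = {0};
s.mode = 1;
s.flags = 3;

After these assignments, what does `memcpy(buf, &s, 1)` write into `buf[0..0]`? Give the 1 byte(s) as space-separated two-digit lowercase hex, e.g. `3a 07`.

31

mode:4 = 1 → 0x1 << 0 → word 0x01
flags:4 = 3 → 0x3 << 4 → word 0x31
word = 0x31 → little-endian bytes:
  [0]=0x31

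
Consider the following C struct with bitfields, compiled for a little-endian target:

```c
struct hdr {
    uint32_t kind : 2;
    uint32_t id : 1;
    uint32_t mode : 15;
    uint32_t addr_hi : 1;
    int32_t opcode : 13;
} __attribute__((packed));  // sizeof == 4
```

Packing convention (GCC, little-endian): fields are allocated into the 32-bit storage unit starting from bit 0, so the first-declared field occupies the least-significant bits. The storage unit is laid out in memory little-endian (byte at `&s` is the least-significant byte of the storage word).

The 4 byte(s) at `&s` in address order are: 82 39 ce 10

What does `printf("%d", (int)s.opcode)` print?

537

[0]=0x82 [1]=0x39 [2]=0xce [3]=0x10 (little-endian) → word 0x10ce3982
kind [0+:2] = (word>>0) & 0x3 = 2
id [2+:1] = (word>>2) & 0x1 = 0
mode [3+:15] = (word>>3) & 0x7fff = 18224
addr_hi [18+:1] = (word>>18) & 0x1 = 1
opcode [19+:13] = (word>>19) & 0x1fff = 537  ←
opcode signed 13b, MSB=0: value = 537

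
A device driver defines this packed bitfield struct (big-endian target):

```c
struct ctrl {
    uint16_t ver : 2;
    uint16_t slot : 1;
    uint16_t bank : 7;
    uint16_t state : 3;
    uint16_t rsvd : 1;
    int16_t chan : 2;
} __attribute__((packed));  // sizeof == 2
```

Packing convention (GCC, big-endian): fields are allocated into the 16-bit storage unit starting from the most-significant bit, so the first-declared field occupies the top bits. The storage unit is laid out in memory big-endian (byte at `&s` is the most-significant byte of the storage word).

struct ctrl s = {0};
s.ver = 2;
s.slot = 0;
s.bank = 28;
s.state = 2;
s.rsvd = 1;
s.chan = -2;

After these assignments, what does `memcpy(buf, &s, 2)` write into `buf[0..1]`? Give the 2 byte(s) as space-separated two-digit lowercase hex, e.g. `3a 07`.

87 16

ver:2 = 2 → 0x2 << 14 → word 0x8000
slot:1 = 0 → 0x0 << 13 → word 0x8000
bank:7 = 28 → 0x1c << 6 → word 0x8700
state:3 = 2 → 0x2 << 3 → word 0x8710
rsvd:1 = 1 → 0x1 << 2 → word 0x8714
chan:2 = -2 → 0x2 << 0 → word 0x8716
word = 0x8716 → big-endian bytes:
  [0]=0x87  [1]=0x16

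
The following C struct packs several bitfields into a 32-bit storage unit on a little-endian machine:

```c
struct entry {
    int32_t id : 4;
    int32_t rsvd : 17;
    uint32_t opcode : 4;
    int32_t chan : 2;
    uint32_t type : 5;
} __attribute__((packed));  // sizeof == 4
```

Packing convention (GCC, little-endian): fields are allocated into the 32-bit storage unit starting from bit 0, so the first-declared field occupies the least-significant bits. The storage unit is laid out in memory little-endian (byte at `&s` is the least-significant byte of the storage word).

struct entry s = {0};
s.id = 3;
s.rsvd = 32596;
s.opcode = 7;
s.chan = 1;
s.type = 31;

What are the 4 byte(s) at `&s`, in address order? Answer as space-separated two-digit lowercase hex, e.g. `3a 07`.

id (4b) val=3 bits=0x3 at bit 0: 0x00000003
rsvd (17b) val=32596 bits=0x7f54 at bit 4: 0x0007f543
opcode (4b) val=7 bits=0x7 at bit 21: 0x00e7f543
chan (2b) val=1 bits=0x1 at bit 25: 0x02e7f543
type (5b) val=31 bits=0x1f at bit 27: 0xfae7f543
word = 0xfae7f543 → little-endian bytes:
  [0]=0x43  [1]=0xf5  [2]=0xe7  [3]=0xfa

43 f5 e7 fa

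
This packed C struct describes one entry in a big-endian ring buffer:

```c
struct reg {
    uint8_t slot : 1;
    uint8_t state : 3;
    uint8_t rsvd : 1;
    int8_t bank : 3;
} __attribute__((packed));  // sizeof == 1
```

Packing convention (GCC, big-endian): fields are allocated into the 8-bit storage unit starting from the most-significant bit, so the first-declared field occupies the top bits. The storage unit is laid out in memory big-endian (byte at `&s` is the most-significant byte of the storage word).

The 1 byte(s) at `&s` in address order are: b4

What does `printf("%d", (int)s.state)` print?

3

[0]=0xb4 (big-endian) → word 0xb4
slot:1 @ bit 7 → (0xb4>>7)&0x1 = 0x1
state:3 @ bit 4 → (0xb4>>4)&0x7 = 0x3  ←
rsvd:1 @ bit 3 → (0xb4>>3)&0x1 = 0x0
bank:3 @ bit 0 → (0xb4>>0)&0x7 = 0x4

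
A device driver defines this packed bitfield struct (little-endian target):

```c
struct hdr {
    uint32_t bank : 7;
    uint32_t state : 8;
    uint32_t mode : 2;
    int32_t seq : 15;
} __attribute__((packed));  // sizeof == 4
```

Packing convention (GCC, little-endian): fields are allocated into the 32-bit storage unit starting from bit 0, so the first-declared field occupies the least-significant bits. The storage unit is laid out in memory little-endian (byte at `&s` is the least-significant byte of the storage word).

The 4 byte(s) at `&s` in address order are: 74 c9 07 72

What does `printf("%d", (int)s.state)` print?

[0]=0x74 [1]=0xc9 [2]=0x07 [3]=0x72 (little-endian) → word 0x7207c974
bank [0+:7] = (word>>0) & 0x7f = 116
state [7+:8] = (word>>7) & 0xff = 146  ←
mode [15+:2] = (word>>15) & 0x3 = 3
seq [17+:15] = (word>>17) & 0x7fff = 14595

146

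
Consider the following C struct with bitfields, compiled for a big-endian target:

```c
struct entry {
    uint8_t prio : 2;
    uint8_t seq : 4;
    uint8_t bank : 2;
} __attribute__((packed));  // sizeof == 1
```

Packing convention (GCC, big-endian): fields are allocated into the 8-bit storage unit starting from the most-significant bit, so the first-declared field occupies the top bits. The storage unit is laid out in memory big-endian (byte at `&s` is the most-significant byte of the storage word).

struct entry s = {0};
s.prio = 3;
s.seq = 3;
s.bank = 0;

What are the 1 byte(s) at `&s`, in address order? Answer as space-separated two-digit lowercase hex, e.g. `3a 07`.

cc

prio (2b) val=3 bits=0x3 at bit 6: 0xc0
seq (4b) val=3 bits=0x3 at bit 2: 0xcc
bank (2b) val=0 bits=0x0 at bit 0: 0xcc
word = 0xcc → big-endian bytes:
  [0]=0xcc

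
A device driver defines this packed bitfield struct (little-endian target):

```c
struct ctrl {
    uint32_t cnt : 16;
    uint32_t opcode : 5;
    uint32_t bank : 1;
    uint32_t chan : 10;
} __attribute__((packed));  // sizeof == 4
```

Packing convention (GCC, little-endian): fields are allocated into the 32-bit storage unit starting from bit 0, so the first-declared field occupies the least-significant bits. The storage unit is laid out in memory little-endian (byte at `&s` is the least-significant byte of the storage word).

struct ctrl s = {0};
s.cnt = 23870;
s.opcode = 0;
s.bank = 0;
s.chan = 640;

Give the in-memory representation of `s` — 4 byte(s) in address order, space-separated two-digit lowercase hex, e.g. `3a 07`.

cnt (16b) val=23870 bits=0x5d3e at bit 0: 0x00005d3e
opcode (5b) val=0 bits=0x0 at bit 16: 0x00005d3e
bank (1b) val=0 bits=0x0 at bit 21: 0x00005d3e
chan (10b) val=640 bits=0x280 at bit 22: 0xa0005d3e
word = 0xa0005d3e → little-endian bytes:
  [0]=0x3e  [1]=0x5d  [2]=0x00  [3]=0xa0

3e 5d 00 a0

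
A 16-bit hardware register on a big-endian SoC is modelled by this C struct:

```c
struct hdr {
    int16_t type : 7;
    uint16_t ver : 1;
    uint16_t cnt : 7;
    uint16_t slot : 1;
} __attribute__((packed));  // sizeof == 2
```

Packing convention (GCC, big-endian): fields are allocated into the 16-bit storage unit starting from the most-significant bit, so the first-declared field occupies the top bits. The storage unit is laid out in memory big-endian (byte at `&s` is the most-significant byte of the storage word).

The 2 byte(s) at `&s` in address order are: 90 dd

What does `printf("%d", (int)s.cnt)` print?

[0]=0x90 [1]=0xdd (big-endian) → word 0x90dd
type:7 @ bit 9 → (0x90dd>>9)&0x7f = 0x48
ver:1 @ bit 8 → (0x90dd>>8)&0x1 = 0x0
cnt:7 @ bit 1 → (0x90dd>>1)&0x7f = 0x6e  ←
slot:1 @ bit 0 → (0x90dd>>0)&0x1 = 0x1

110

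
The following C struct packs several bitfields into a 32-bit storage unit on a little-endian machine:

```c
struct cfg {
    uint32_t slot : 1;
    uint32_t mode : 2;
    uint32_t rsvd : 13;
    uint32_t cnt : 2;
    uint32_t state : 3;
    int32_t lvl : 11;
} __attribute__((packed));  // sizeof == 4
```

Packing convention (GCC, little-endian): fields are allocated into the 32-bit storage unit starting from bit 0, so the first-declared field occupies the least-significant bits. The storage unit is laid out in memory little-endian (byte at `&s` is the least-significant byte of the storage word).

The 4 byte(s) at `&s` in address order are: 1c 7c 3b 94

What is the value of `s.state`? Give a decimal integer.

[0]=0x1c [1]=0x7c [2]=0x3b [3]=0x94 (little-endian) → word 0x943b7c1c
slot:1 @ bit 0 → (0x943b7c1c>>0)&0x1 = 0x0
mode:2 @ bit 1 → (0x943b7c1c>>1)&0x3 = 0x2
rsvd:13 @ bit 3 → (0x943b7c1c>>3)&0x1fff = 0xf83
cnt:2 @ bit 16 → (0x943b7c1c>>16)&0x3 = 0x3
state:3 @ bit 18 → (0x943b7c1c>>18)&0x7 = 0x6  ←
lvl:11 @ bit 21 → (0x943b7c1c>>21)&0x7ff = 0x4a1

6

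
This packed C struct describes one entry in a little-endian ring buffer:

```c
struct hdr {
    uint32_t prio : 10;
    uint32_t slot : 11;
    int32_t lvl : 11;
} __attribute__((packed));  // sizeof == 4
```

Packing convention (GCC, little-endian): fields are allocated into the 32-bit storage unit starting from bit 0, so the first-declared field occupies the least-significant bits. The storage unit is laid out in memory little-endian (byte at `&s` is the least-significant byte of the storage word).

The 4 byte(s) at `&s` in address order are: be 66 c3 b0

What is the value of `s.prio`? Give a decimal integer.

[0]=0xbe [1]=0x66 [2]=0xc3 [3]=0xb0 (little-endian) → word 0xb0c366be
prio [0+:10] = (word>>0) & 0x3ff = 702  ←
slot [10+:11] = (word>>10) & 0x7ff = 217
lvl [21+:11] = (word>>21) & 0x7ff = 1414

702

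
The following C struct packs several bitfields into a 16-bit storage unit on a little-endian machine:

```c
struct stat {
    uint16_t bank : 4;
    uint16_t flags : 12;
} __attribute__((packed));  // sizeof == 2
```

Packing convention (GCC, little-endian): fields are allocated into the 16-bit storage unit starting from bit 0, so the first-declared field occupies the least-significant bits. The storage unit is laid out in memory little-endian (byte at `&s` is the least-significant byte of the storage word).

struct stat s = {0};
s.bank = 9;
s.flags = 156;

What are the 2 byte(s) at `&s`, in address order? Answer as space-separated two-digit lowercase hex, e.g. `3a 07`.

bank:4 = 9 → 0x9 << 0 → word 0x0009
flags:12 = 156 → 0x9c << 4 → word 0x09c9
word = 0x09c9 → little-endian bytes:
  [0]=0xc9  [1]=0x09

c9 09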